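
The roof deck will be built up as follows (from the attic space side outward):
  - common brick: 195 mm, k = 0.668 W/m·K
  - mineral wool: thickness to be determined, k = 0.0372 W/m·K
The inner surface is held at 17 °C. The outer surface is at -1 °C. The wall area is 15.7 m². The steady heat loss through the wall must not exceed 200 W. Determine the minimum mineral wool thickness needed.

Thermal resistances in series:
R_common brick = L/(kA) = 0.195/(0.668×15.7) = 0.01859 K/W
Sum of the known resistances R_other = 0.01859 K/W
Required total resistance R_tot = ΔT/Q_allow = 18/200 = 0.09 K/W
R_mineral wool = R_tot − R_other = 0.07141 K/W
L = R·k·A = 0.07141×0.0372×15.7

L ≈ 41.7 mm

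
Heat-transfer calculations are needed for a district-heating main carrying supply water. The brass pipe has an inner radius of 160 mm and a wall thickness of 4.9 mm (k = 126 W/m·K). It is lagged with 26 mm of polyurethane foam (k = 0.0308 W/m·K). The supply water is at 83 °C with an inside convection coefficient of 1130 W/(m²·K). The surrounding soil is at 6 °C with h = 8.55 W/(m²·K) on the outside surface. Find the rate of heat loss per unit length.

Radial resistances (cylindrical: R_cond = ln(r_o/r_i)/(2πkL), R_conv = 1/(h·2πrL)):
R_inner film = 1/(h_i·2πr₁L) = 1/(1130×2π×0.16×1) = 8.803×10^-4 K/W
R_brass pipe wall = ln(164.9/160)/(2π×126×1) = 3.81×10^-5 K/W
R_polyurethane foam = ln(190.9/164.9)/(2π×0.0308×1) = 0.7566 K/W
R_outer film = 1/(h_o·2πr_oL) = 1/(8.55×2π×0.1909×1) = 0.09751 K/W
R_total = 0.855 K/W
Q = ΔT/R_total = 77/0.855

q′ ≈ 90.1 W/m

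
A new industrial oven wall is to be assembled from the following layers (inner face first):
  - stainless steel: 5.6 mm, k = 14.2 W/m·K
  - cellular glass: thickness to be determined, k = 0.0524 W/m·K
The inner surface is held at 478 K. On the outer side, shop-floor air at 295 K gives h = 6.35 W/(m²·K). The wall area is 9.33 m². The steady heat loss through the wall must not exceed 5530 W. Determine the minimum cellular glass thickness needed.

L ≈ 7.91 mm

Model the wall as resistances in series:
R_stainless steel = L/(kA) = 0.0056/(14.2×9.33) = 4.227×10^-5 K/W
R_outer film = 1/(h_o·A) = 1/(6.35×9.33) = 0.01688 K/W
Sum of the known resistances R_other = 0.01692 K/W
Required total resistance R_tot = ΔT/Q_allow = 183/5530 = 0.03309 K/W
R_cellular glass = R_tot − R_other = 0.01617 K/W
L = R·k·A = 0.01617×0.0524×9.33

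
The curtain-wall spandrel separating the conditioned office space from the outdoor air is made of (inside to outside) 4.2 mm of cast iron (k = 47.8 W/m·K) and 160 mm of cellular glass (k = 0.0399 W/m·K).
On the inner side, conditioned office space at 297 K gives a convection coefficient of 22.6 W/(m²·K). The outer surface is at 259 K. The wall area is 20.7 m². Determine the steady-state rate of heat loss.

Model the wall as resistances in series:
R_inner film = 1/(h_i·A) = 1/(22.6×20.7) = 0.002138 K/W
R_cast iron = L/(kA) = 0.0042/(47.8×20.7) = 4.245×10^-6 K/W
R_cellular glass = L/(kA) = 0.16/(0.0399×20.7) = 0.1937 K/W
R_total = 0.1959 K/W
Q = ΔT / R_total = 38 / 0.1959

Q ≈ 194 W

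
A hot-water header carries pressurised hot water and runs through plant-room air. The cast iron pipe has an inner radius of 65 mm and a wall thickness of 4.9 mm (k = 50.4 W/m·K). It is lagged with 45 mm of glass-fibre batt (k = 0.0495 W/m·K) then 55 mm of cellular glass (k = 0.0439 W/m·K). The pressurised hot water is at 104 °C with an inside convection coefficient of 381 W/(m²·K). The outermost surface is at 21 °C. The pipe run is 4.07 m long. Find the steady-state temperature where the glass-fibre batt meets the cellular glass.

Radial resistances (cylindrical: R_cond = ln(r_o/r_i)/(2πkL), R_conv = 1/(h·2πrL)):
R_inner film = 1/(h_i·2πr₁L) = 1/(381×2π×0.065×4.07) = 0.001579 K/W
R_cast iron pipe wall = ln(69.9/65)/(2π×50.4×4.07) = 5.639×10^-5 K/W
R_glass-fibre batt = ln(114.9/69.9)/(2π×0.0495×4.07) = 0.3926 K/W
R_cellular glass = ln(169.9/114.9)/(2π×0.0439×4.07) = 0.3484 K/W
R_total = 0.7427 K/W
Q = ΔT/R_total = 83/0.7427
Q = 112 W
T_interface = T_inner − Q·ΣR(inner→interface) = 104 − 112×0.3943

T ≈ 59.9 °C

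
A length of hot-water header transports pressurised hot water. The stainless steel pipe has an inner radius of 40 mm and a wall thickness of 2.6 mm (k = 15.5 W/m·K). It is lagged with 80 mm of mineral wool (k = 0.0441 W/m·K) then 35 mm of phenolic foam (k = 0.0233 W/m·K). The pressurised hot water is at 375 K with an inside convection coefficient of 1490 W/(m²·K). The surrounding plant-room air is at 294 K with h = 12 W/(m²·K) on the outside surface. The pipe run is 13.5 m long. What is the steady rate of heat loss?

Per-layer cylindrical resistances, series-summed:
R_inner film = 1/(h_i·2πr₁L) = 1/(1490×2π×0.04×13.5) = 1.978×10^-4 K/W
R_stainless steel pipe wall = ln(42.6/40)/(2π×15.5×13.5) = 4.79×10^-5 K/W
R_mineral wool = ln(122.6/42.6)/(2π×0.0441×13.5) = 0.2826 K/W
R_phenolic foam = ln(157.6/122.6)/(2π×0.0233×13.5) = 0.1271 K/W
R_outer film = 1/(h_o·2πr_oL) = 1/(12×2π×0.1576×13.5) = 0.006234 K/W
R_total = 0.4161 K/W
Q = ΔT/R_total = 81/0.4161

Q ≈ 195 W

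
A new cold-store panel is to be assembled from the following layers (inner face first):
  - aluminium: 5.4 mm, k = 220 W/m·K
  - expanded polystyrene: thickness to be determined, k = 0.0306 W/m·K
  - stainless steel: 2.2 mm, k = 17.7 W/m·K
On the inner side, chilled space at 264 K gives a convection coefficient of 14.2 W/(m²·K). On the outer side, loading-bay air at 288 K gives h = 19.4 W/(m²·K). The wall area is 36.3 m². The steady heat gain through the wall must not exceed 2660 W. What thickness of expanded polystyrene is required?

Using the resistance-network approach (series):
R_inner film = 1/(h_i·A) = 1/(14.2×36.3) = 0.00194 K/W
R_aluminium = L/(kA) = 0.0054/(220×36.3) = 6.762×10^-7 K/W
R_stainless steel = L/(kA) = 0.0022/(17.7×36.3) = 3.424×10^-6 K/W
R_outer film = 1/(h_o·A) = 1/(19.4×36.3) = 0.00142 K/W
Sum of the known resistances R_other = 0.003364 K/W
Required total resistance R_tot = ΔT/Q_allow = 24/2660 = 0.009023 K/W
R_expanded polystyrene = R_tot − R_other = 0.005658 K/W
L = R·k·A = 0.005658×0.0306×36.3

L ≈ 6.29 mm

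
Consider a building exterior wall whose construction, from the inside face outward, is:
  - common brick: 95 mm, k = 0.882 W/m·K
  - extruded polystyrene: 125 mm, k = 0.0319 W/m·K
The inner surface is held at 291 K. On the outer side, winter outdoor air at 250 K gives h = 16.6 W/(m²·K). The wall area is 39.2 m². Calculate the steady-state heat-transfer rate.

Using the resistance-network approach (series):
R_common brick = L/(kA) = 0.095/(0.882×39.2) = 0.002748 K/W
R_extruded polystyrene = L/(kA) = 0.125/(0.0319×39.2) = 0.09996 K/W
R_outer film = 1/(h_o·A) = 1/(16.6×39.2) = 0.001537 K/W
R_total = 0.1042 K/W
Q = ΔT / R_total = 41 / 0.1042

Q ≈ 393 W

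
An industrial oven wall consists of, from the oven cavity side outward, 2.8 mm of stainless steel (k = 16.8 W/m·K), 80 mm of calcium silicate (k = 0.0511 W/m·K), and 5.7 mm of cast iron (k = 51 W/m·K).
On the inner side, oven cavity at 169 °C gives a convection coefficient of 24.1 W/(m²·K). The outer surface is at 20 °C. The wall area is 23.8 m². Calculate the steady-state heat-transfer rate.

Q ≈ 2210 W

Treating each layer as a thermal resistance in series:
R_inner film = 1/(h_i·A) = 1/(24.1×23.8) = 0.001743 K/W
R_stainless steel = L/(kA) = 0.0028/(16.8×23.8) = 7.003×10^-6 K/W
R_calcium silicate = L/(kA) = 0.08/(0.0511×23.8) = 0.06578 K/W
R_cast iron = L/(kA) = 0.0057/(51×23.8) = 4.696×10^-6 K/W
R_total = 0.06753 K/W
Q = ΔT / R_total = 149 / 0.06753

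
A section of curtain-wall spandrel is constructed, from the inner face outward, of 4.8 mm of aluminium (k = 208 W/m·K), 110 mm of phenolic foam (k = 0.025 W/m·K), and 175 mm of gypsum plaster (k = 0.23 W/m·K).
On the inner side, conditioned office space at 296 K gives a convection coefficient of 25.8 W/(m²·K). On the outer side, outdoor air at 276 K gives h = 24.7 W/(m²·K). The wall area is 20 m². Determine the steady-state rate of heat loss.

Model the wall as resistances in series:
R_inner film = 1/(h_i·A) = 1/(25.8×20) = 0.001938 K/W
R_aluminium = L/(kA) = 0.0048/(208×20) = 1.154×10^-6 K/W
R_phenolic foam = L/(kA) = 0.11/(0.025×20) = 0.22 K/W
R_gypsum plaster = L/(kA) = 0.175/(0.23×20) = 0.03804 K/W
R_outer film = 1/(h_o·A) = 1/(24.7×20) = 0.002024 K/W
R_total = 0.262 K/W
Q = ΔT / R_total = 20 / 0.262

Q ≈ 76.3 W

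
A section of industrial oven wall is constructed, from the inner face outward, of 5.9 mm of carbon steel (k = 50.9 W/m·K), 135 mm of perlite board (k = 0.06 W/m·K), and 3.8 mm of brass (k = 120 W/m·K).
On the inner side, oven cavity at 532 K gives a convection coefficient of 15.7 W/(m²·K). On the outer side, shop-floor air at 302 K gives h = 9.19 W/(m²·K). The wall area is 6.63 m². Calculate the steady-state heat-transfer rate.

Q ≈ 629 W

Using the resistance-network approach (series):
R_inner film = 1/(h_i·A) = 1/(15.7×6.63) = 0.009607 K/W
R_carbon steel = L/(kA) = 0.0059/(50.9×6.63) = 1.748×10^-5 K/W
R_perlite board = L/(kA) = 0.135/(0.06×6.63) = 0.3394 K/W
R_brass = L/(kA) = 0.0038/(120×6.63) = 4.776×10^-6 K/W
R_outer film = 1/(h_o·A) = 1/(9.19×6.63) = 0.01641 K/W
R_total = 0.3654 K/W
Q = ΔT / R_total = 230 / 0.3654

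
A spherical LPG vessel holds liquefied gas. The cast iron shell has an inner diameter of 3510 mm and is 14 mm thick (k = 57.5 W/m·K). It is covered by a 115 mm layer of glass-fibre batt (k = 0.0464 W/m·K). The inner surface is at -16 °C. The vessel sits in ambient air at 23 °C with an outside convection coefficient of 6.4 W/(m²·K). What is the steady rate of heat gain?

Q ≈ 622 W

Spherical conduction: R = (1/r_in − 1/r_out)/(4πk) per layer; series-sum.
R_cast iron shell = (1/1.755 − 1/1.769)/(4π×57.5) = 6.241×10^-6 K/W
R_glass-fibre batt = (1/1.769 − 1/1.884)/(4π×0.0464) = 0.05918 K/W
R_outer film = 1/(h·4πr_o²) = 1/(6.4×4π×1.884²) = 0.003503 K/W
R_total = 0.06269 K/W
Q = ΔT/R_total = 39/0.06269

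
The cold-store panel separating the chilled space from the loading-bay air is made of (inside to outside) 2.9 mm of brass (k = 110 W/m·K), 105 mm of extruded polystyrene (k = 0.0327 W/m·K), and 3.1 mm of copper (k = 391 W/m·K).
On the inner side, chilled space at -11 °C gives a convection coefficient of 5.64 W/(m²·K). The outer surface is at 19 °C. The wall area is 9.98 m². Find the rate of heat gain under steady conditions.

Thermal resistances in series:
R_inner film = 1/(h_i·A) = 1/(5.64×9.98) = 0.01777 K/W
R_brass = L/(kA) = 0.0029/(110×9.98) = 2.642×10^-6 K/W
R_extruded polystyrene = L/(kA) = 0.105/(0.0327×9.98) = 0.3217 K/W
R_copper = L/(kA) = 0.0031/(391×9.98) = 7.944×10^-7 K/W
R_total = 0.3395 K/W
Q = ΔT / R_total = 30 / 0.3395

Q ≈ 88.4 W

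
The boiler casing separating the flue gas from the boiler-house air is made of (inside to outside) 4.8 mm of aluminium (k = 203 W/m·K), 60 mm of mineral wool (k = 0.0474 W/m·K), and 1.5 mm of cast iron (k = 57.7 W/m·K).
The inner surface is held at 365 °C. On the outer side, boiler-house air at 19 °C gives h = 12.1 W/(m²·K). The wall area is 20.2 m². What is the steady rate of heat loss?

Treating each layer as a thermal resistance in series:
R_aluminium = L/(kA) = 0.0048/(203×20.2) = 1.171×10^-6 K/W
R_mineral wool = L/(kA) = 0.06/(0.0474×20.2) = 0.06266 K/W
R_cast iron = L/(kA) = 0.0015/(57.7×20.2) = 1.287×10^-6 K/W
R_outer film = 1/(h_o·A) = 1/(12.1×20.2) = 0.004091 K/W
R_total = 0.06676 K/W
Q = ΔT / R_total = 346 / 0.06676

Q ≈ 5180 W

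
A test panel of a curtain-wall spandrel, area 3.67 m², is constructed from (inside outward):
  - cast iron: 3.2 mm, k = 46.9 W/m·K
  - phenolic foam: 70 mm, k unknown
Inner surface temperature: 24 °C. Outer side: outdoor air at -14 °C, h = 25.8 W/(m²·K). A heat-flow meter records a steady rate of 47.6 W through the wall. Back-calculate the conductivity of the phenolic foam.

Model the wall as resistances in series:
R_cast iron = L/(kA) = 0.0032/(46.9×3.67) = 1.859×10^-5 K/W
R_outer film = 1/(h_o·A) = 1/(25.8×3.67) = 0.01056 K/W
Sum of known resistances R_other = 0.01058 K/W
Total R = ΔT/Q = 38/47.6 = 0.7983 K/W
R_phenolic foam = R_total − R_other = 0.7877 K/W
k = L/(R·A) = 0.07/(0.7877×3.67)

k ≈ 0.0242 W/(m·K)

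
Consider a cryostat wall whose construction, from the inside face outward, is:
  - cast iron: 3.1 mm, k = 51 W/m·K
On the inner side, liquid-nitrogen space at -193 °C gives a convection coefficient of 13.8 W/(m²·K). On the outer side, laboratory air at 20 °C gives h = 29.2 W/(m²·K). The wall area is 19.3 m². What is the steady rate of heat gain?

Treating each layer as a thermal resistance in series:
R_inner film = 1/(h_i·A) = 1/(13.8×19.3) = 0.003755 K/W
R_cast iron = L/(kA) = 0.0031/(51×19.3) = 3.149×10^-6 K/W
R_outer film = 1/(h_o·A) = 1/(29.2×19.3) = 0.001774 K/W
R_total = 0.005532 K/W
Q = ΔT / R_total = 213 / 0.005532

Q ≈ 38500 W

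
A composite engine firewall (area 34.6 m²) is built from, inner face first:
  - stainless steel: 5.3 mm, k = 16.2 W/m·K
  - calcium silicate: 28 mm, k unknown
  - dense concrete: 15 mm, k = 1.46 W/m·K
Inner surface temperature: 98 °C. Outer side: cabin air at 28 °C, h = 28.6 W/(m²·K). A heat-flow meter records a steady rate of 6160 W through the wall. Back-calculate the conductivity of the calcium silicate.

Model the wall as resistances in series:
R_stainless steel = L/(kA) = 0.0053/(16.2×34.6) = 9.456×10^-6 K/W
R_dense concrete = L/(kA) = 0.015/(1.46×34.6) = 2.969×10^-4 K/W
R_outer film = 1/(h_o·A) = 1/(28.6×34.6) = 0.001011 K/W
Sum of known resistances R_other = 0.001317 K/W
Total R = ΔT/Q = 70/6160 = 0.01136 K/W
R_calcium silicate = R_total − R_other = 0.01005 K/W
k = L/(R·A) = 0.028/(0.01005×34.6)

k ≈ 0.0805 W/(m·K)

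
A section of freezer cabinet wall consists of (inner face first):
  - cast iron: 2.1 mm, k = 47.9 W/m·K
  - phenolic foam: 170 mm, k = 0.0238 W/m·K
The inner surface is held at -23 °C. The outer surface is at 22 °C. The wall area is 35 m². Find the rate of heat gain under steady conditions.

Model the wall as resistances in series:
R_cast iron = L/(kA) = 0.0021/(47.9×35) = 1.253×10^-6 K/W
R_phenolic foam = L/(kA) = 0.17/(0.0238×35) = 0.2041 K/W
R_total = 0.2041 K/W
Q = ΔT / R_total = 45 / 0.2041

Q ≈ 220 W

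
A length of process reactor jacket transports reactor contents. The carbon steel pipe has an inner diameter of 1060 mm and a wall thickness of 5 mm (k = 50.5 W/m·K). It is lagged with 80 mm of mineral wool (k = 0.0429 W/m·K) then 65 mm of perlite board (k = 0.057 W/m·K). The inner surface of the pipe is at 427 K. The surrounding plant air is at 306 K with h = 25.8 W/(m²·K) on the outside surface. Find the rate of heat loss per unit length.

Cylindrical conduction, so R = ln(r₂/r₁)/(2πkL) per layer, in series:
R_carbon steel pipe wall = ln(535/530)/(2π×50.5×1) = 2.959×10^-5 K/W
R_mineral wool = ln(615/535)/(2π×0.0429×1) = 0.517 K/W
R_perlite board = ln(680/615)/(2π×0.057×1) = 0.2805 K/W
R_outer film = 1/(h_o·2πr_oL) = 1/(25.8×2π×0.68×1) = 0.009072 K/W
R_total = 0.8066 K/W
Q = ΔT/R_total = 121/0.8066

q′ ≈ 150 W/m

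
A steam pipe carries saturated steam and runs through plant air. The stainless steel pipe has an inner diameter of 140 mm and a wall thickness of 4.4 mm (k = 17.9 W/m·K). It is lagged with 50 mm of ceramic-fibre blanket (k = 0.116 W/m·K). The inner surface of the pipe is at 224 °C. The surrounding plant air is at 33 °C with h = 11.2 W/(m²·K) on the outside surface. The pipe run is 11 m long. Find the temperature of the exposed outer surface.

T ≈ 59.6 °C

Per-layer cylindrical resistances, series-summed:
R_stainless steel pipe wall = ln(74.4/70)/(2π×17.9×11) = 4.927×10^-5 K/W
R_ceramic-fibre blanket = ln(124.4/74.4)/(2π×0.116×11) = 0.06412 K/W
R_outer film = 1/(h_o·2πr_oL) = 1/(11.2×2π×0.1244×11) = 0.01038 K/W
R_total = 0.07455 K/W
Q = ΔT/R_total = 191/0.07455
Q = 2560 W
T_interface = T_inner − Q·ΣR(inner→interface) = 224 − 2560×0.06417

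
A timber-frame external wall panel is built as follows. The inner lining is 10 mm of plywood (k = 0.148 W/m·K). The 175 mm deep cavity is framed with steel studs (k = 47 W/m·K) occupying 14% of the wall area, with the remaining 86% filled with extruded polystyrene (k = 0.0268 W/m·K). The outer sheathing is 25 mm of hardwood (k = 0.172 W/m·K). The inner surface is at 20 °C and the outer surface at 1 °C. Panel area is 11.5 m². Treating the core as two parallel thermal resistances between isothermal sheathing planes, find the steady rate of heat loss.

Sheathing layers in series; stud and cavity paths in parallel between them.
R_inner = 0.01/(0.148×11.5) = 0.005875 K/W
R_stud  = 0.175/(47×0.14×11.5) = 0.002313 K/W
R_cav   = 0.175/(0.0268×0.86×11.5) = 0.6602 K/W
1/R_core = 1/R_stud + 1/R_cav → R_core = 0.002305 K/W
R_outer = 0.025/(0.172×11.5) = 0.01264 K/W
R_total = 0.02082 K/W
Q = ΔT/R_total = 19/0.02082

Q ≈ 913 W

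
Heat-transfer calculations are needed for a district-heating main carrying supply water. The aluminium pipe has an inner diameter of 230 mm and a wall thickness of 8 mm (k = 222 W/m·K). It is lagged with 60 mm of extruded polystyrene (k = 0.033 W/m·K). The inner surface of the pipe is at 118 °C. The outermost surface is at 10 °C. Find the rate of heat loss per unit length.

Per-layer cylindrical resistances, series-summed:
R_aluminium pipe wall = ln(123/115)/(2π×222×1) = 4.821×10^-5 K/W
R_extruded polystyrene = ln(183/123)/(2π×0.033×1) = 1.916 K/W
R_total = 1.916 K/W
Q = ΔT/R_total = 108/1.916

q′ ≈ 56.4 W/m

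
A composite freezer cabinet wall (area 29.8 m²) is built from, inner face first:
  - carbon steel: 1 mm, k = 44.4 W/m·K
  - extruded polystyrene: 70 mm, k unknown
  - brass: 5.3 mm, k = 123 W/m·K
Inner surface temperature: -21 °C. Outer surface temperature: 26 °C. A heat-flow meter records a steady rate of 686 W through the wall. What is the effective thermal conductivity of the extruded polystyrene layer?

Series thermal resistances:
R_carbon steel = L/(kA) = 0.001/(44.4×29.8) = 7.558×10^-7 K/W
R_brass = L/(kA) = 0.0053/(123×29.8) = 1.446×10^-6 K/W
Sum of known resistances R_other = 2.202×10^-6 K/W
Total R = ΔT/Q = 47/686 = 0.06851 K/W
R_extruded polystyrene = R_total − R_other = 0.06851 K/W
k = L/(R·A) = 0.07/(0.06851×29.8)

k ≈ 0.0343 W/(m·K)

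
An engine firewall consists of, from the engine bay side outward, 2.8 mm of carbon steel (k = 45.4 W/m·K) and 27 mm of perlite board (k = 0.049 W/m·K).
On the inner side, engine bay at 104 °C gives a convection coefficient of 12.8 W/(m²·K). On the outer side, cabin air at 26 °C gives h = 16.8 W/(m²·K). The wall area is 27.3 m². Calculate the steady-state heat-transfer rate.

Model the wall as resistances in series:
R_inner film = 1/(h_i·A) = 1/(12.8×27.3) = 0.002862 K/W
R_carbon steel = L/(kA) = 0.0028/(45.4×27.3) = 2.259×10^-6 K/W
R_perlite board = L/(kA) = 0.027/(0.049×27.3) = 0.02018 K/W
R_outer film = 1/(h_o·A) = 1/(16.8×27.3) = 0.00218 K/W
R_total = 0.02523 K/W
Q = ΔT / R_total = 78 / 0.02523

Q ≈ 3090 W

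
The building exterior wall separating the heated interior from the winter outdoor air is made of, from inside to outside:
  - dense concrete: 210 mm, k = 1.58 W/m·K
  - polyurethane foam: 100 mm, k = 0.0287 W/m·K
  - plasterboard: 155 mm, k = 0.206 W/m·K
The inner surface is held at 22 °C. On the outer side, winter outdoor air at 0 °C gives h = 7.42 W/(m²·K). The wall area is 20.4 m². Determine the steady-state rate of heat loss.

Using the resistance-network approach (series):
R_dense concrete = L/(kA) = 0.21/(1.58×20.4) = 0.006515 K/W
R_polyurethane foam = L/(kA) = 0.1/(0.0287×20.4) = 0.1708 K/W
R_plasterboard = L/(kA) = 0.155/(0.206×20.4) = 0.03688 K/W
R_outer film = 1/(h_o·A) = 1/(7.42×20.4) = 0.006606 K/W
R_total = 0.2208 K/W
Q = ΔT / R_total = 22 / 0.2208

Q ≈ 99.6 W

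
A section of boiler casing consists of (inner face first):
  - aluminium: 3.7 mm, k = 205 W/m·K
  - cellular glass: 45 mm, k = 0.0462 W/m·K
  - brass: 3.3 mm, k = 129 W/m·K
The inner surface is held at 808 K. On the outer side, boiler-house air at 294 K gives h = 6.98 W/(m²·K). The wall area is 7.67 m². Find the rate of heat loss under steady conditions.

Q ≈ 3530 W

Series thermal resistances:
R_aluminium = L/(kA) = 0.0037/(205×7.67) = 2.353×10^-6 K/W
R_cellular glass = L/(kA) = 0.045/(0.0462×7.67) = 0.127 K/W
R_brass = L/(kA) = 0.0033/(129×7.67) = 3.335×10^-6 K/W
R_outer film = 1/(h_o·A) = 1/(6.98×7.67) = 0.01868 K/W
R_total = 0.1457 K/W
Q = ΔT / R_total = 514 / 0.1457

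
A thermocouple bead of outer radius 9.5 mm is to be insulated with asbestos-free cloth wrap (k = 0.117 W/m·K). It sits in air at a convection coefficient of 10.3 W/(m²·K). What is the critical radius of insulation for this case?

r_cr ≈ 22.7 mm

For a sphere r_cr = 2k/h = 2×0.117/10.3
r_cr = 22.7 mm; since the bare radius (9.5 mm) is below r_cr, adding a thin layer of insulation will *increase* heat loss.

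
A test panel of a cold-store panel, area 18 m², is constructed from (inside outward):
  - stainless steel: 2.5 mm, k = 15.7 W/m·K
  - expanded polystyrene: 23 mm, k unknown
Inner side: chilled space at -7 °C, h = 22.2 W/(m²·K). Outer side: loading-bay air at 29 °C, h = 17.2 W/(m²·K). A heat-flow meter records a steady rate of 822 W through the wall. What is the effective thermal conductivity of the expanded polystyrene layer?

Series thermal resistances:
R_inner film = 1/(h_i·A) = 1/(22.2×18) = 0.002503 K/W
R_stainless steel = L/(kA) = 0.0025/(15.7×18) = 8.846×10^-6 K/W
R_outer film = 1/(h_o·A) = 1/(17.2×18) = 0.00323 K/W
Sum of known resistances R_other = 0.005741 K/W
Total R = ΔT/Q = 36/822 = 0.0438 K/W
R_expanded polystyrene = R_total − R_other = 0.03805 K/W
k = L/(R·A) = 0.023/(0.03805×18)

k ≈ 0.0336 W/(m·K)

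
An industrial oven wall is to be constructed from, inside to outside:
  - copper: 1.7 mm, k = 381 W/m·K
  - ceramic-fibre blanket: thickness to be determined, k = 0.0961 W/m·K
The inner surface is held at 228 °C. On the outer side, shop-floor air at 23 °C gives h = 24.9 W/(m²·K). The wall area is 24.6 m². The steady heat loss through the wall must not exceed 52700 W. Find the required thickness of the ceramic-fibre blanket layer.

L ≈ 5.34 mm

Model the wall as resistances in series:
R_copper = L/(kA) = 0.0017/(381×24.6) = 1.814×10^-7 K/W
R_outer film = 1/(h_o·A) = 1/(24.9×24.6) = 0.001633 K/W
Sum of the known resistances R_other = 0.001633 K/W
Required total resistance R_tot = ΔT/Q_allow = 205/52700 = 0.00389 K/W
R_ceramic-fibre blanket = R_tot − R_other = 0.002257 K/W
L = R·k·A = 0.002257×0.0961×24.6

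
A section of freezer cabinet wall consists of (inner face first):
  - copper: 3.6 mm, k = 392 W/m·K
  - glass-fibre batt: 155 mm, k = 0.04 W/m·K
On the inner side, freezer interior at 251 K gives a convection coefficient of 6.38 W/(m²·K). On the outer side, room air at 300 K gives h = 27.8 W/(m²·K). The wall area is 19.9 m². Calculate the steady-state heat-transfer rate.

Q ≈ 240 W

Using the resistance-network approach (series):
R_inner film = 1/(h_i·A) = 1/(6.38×19.9) = 0.007876 K/W
R_copper = L/(kA) = 0.0036/(392×19.9) = 4.615×10^-7 K/W
R_glass-fibre batt = L/(kA) = 0.155/(0.04×19.9) = 0.1947 K/W
R_outer film = 1/(h_o·A) = 1/(27.8×19.9) = 0.001808 K/W
R_total = 0.2044 K/W
Q = ΔT / R_total = 49 / 0.2044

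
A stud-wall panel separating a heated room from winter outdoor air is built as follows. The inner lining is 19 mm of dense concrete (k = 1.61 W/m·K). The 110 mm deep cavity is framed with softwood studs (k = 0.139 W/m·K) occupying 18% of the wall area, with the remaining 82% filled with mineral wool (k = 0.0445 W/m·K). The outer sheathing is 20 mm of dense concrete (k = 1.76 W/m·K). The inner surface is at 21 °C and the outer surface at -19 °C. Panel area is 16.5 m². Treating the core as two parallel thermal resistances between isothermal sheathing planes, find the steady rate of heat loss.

Sheathing layers in series; stud and cavity paths in parallel between them.
R_inner = 0.019/(1.61×16.5) = 7.152×10^-4 K/W
R_stud  = 0.11/(0.139×0.18×16.5) = 0.2665 K/W
R_cav   = 0.11/(0.0445×0.82×16.5) = 0.1827 K/W
1/R_core = 1/R_stud + 1/R_cav → R_core = 0.1084 K/W
R_outer = 0.02/(1.76×16.5) = 6.887×10^-4 K/W
R_total = 0.1098 K/W
Q = ΔT/R_total = 40/0.1098

Q ≈ 364 W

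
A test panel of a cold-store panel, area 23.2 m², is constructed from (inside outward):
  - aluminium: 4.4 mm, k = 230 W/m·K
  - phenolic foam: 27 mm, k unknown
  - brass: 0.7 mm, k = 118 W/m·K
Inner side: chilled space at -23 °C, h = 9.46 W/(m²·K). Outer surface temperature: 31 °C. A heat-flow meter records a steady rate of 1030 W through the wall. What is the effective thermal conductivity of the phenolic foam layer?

Treating each layer as a thermal resistance in series:
R_inner film = 1/(h_i·A) = 1/(9.46×23.2) = 0.004556 K/W
R_aluminium = L/(kA) = 0.0044/(230×23.2) = 8.246×10^-7 K/W
R_brass = L/(kA) = 0.0007/(118×23.2) = 2.557×10^-7 K/W
Sum of known resistances R_other = 0.004557 K/W
Total R = ΔT/Q = 54/1030 = 0.05243 K/W
R_phenolic foam = R_total − R_other = 0.04787 K/W
k = L/(R·A) = 0.027/(0.04787×23.2)

k ≈ 0.0243 W/(m·K)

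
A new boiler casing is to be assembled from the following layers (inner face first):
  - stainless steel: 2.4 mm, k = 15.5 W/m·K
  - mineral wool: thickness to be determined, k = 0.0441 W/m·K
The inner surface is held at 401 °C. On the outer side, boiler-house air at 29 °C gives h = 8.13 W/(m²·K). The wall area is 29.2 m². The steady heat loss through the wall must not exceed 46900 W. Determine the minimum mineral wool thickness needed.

Treating each layer as a thermal resistance in series:
R_stainless steel = L/(kA) = 0.0024/(15.5×29.2) = 5.303×10^-6 K/W
R_outer film = 1/(h_o·A) = 1/(8.13×29.2) = 0.004212 K/W
Sum of the known resistances R_other = 0.004218 K/W
Required total resistance R_tot = ΔT/Q_allow = 372/46900 = 0.007932 K/W
R_mineral wool = R_tot − R_other = 0.003714 K/W
L = R·k·A = 0.003714×0.0441×29.2

L ≈ 4.78 mm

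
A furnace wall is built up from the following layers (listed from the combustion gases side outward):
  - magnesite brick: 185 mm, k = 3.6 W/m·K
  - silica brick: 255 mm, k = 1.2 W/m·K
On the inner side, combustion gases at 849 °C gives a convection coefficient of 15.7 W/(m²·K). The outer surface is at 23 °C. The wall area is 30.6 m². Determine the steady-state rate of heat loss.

Q ≈ 77200 W

Treating each layer as a thermal resistance in series:
R_inner film = 1/(h_i·A) = 1/(15.7×30.6) = 0.002082 K/W
R_magnesite brick = L/(kA) = 0.185/(3.6×30.6) = 0.001679 K/W
R_silica brick = L/(kA) = 0.255/(1.2×30.6) = 0.006944 K/W
R_total = 0.01071 K/W
Q = ΔT / R_total = 826 / 0.01071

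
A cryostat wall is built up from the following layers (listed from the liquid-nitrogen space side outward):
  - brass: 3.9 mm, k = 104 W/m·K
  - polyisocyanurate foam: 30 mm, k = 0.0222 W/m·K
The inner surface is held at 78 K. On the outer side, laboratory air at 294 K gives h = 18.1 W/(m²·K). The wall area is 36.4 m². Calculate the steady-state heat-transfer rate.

Thermal resistances in series:
R_brass = L/(kA) = 0.0039/(104×36.4) = 1.03×10^-6 K/W
R_polyisocyanurate foam = L/(kA) = 0.03/(0.0222×36.4) = 0.03713 K/W
R_outer film = 1/(h_o·A) = 1/(18.1×36.4) = 0.001518 K/W
R_total = 0.03864 K/W
Q = ΔT / R_total = 216 / 0.03864

Q ≈ 5590 W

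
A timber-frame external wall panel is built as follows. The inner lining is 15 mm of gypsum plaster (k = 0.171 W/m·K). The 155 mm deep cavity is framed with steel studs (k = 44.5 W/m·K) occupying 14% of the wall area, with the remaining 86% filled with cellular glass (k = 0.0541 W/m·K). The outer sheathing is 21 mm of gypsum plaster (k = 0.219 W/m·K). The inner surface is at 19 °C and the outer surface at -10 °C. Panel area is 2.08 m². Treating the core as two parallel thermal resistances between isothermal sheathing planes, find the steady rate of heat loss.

Sheathing layers in series; stud and cavity paths in parallel between them.
R_inner = 0.015/(0.171×2.08) = 0.04217 K/W
R_stud  = 0.155/(44.5×0.14×2.08) = 0.01196 K/W
R_cav   = 0.155/(0.0541×0.86×2.08) = 1.602 K/W
1/R_core = 1/R_stud + 1/R_cav → R_core = 0.01187 K/W
R_outer = 0.021/(0.219×2.08) = 0.0461 K/W
R_total = 0.1001 K/W
Q = ΔT/R_total = 29/0.1001

Q ≈ 290 W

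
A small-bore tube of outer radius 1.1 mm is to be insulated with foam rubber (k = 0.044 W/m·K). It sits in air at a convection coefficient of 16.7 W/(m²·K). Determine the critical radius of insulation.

r_cr ≈ 2.63 mm

For a cylinder r_cr = k/h = 0.044/16.7
r_cr = 2.63 mm; since the bare radius (1.1 mm) is below r_cr, adding a thin layer of insulation will *increase* heat loss.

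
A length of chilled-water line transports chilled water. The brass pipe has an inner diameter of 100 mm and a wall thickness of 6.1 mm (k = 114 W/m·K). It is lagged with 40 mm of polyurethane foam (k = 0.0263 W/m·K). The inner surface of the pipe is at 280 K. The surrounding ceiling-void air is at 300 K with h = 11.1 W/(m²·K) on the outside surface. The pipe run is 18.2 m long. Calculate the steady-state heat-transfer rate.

Q ≈ 107 W

Cylindrical conduction, so R = ln(r₂/r₁)/(2πkL) per layer, in series:
R_brass pipe wall = ln(56.1/50)/(2π×114×18.2) = 8.83×10^-6 K/W
R_polyurethane foam = ln(96.1/56.1)/(2π×0.0263×18.2) = 0.179 K/W
R_outer film = 1/(h_o·2πr_oL) = 1/(11.1×2π×0.0961×18.2) = 0.008198 K/W
R_total = 0.1872 K/W
Q = ΔT/R_total = 20/0.1872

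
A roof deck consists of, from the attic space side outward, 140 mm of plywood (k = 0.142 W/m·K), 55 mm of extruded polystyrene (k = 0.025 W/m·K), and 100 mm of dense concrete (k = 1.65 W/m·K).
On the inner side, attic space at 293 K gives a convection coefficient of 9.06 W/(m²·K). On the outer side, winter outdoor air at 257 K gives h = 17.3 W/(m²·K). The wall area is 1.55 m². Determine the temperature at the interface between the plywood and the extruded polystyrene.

Treating each layer as a thermal resistance in series:
R_inner film = 1/(h_i·A) = 1/(9.06×1.55) = 0.07121 K/W
R_plywood = L/(kA) = 0.14/(0.142×1.55) = 0.6361 K/W
R_extruded polystyrene = L/(kA) = 0.055/(0.025×1.55) = 1.419 K/W
R_dense concrete = L/(kA) = 0.1/(1.65×1.55) = 0.0391 K/W
R_outer film = 1/(h_o·A) = 1/(17.3×1.55) = 0.03729 K/W
R_total = 2.203 K/W;  Q = ΔT/R_total = 36/2.203 = 16.34 W
T_interface = T_inner − Q·ΣR(inner→interface) = 293 − 16.3×0.7073

T ≈ 281 K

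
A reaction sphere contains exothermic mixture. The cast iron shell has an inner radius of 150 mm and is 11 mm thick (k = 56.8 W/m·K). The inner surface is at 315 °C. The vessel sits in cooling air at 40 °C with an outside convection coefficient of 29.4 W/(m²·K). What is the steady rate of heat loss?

Q ≈ 2620 W

Each spherical layer contributes R = (1/r_i − 1/r_o)/(4πk):
R_cast iron shell = (1/0.15 − 1/0.161)/(4π×56.8) = 6.381×10^-4 K/W
R_outer film = 1/(h·4πr_o²) = 1/(29.4×4π×0.161²) = 0.1044 K/W
R_total = 0.1051 K/W
Q = ΔT/R_total = 275/0.1051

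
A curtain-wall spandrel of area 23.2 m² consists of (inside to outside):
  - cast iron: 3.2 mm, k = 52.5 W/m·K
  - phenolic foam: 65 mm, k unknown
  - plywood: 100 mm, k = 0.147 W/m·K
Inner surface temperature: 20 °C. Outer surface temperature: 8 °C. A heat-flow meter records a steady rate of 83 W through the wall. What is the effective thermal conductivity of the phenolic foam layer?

k ≈ 0.0243 W/(m·K)

Model the wall as resistances in series:
R_cast iron = L/(kA) = 0.0032/(52.5×23.2) = 2.627×10^-6 K/W
R_plywood = L/(kA) = 0.1/(0.147×23.2) = 0.02932 K/W
Sum of known resistances R_other = 0.02932 K/W
Total R = ΔT/Q = 12/83 = 0.1446 K/W
R_phenolic foam = R_total − R_other = 0.1153 K/W
k = L/(R·A) = 0.065/(0.1153×23.2)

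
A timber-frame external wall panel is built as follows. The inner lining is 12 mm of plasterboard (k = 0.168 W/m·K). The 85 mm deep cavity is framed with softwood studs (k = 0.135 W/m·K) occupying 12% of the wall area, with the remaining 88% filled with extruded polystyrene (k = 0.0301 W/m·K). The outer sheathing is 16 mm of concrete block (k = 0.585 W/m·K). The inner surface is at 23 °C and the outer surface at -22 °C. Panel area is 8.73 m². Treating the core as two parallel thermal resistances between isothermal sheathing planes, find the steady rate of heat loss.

Q ≈ 188 W

Sheathing layers in series; stud and cavity paths in parallel between them.
R_inner = 0.012/(0.168×8.73) = 0.008182 K/W
R_stud  = 0.085/(0.135×0.12×8.73) = 0.601 K/W
R_cav   = 0.085/(0.0301×0.88×8.73) = 0.3676 K/W
1/R_core = 1/R_stud + 1/R_cav → R_core = 0.2281 K/W
R_outer = 0.016/(0.585×8.73) = 0.003133 K/W
R_total = 0.2394 K/W
Q = ΔT/R_total = 45/0.2394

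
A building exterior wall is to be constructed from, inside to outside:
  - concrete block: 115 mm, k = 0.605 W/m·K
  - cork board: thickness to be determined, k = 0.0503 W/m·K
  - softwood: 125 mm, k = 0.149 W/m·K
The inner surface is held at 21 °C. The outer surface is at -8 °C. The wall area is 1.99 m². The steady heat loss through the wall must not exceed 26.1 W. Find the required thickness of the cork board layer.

L ≈ 59.5 mm

Treating each layer as a thermal resistance in series:
R_concrete block = L/(kA) = 0.115/(0.605×1.99) = 0.09552 K/W
R_softwood = L/(kA) = 0.125/(0.149×1.99) = 0.4216 K/W
Sum of the known resistances R_other = 0.5171 K/W
Required total resistance R_tot = ΔT/Q_allow = 29/26.1 = 1.111 K/W
R_cork board = R_tot − R_other = 0.594 K/W
L = R·k·A = 0.594×0.0503×1.99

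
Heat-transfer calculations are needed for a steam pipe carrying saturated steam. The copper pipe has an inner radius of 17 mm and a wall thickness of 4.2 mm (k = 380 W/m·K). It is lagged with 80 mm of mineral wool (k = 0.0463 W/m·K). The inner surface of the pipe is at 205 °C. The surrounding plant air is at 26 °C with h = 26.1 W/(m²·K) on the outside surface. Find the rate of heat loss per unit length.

q′ ≈ 32.9 W/m

Radial resistances (cylindrical: R_cond = ln(r_o/r_i)/(2πkL), R_conv = 1/(h·2πrL)):
R_copper pipe wall = ln(21.2/17)/(2π×380×1) = 9.247×10^-5 K/W
R_mineral wool = ln(101.2/21.2)/(2π×0.0463×1) = 5.373 K/W
R_outer film = 1/(h_o·2πr_oL) = 1/(26.1×2π×0.1012×1) = 0.06026 K/W
R_total = 5.433 K/W
Q = ΔT/R_total = 179/5.433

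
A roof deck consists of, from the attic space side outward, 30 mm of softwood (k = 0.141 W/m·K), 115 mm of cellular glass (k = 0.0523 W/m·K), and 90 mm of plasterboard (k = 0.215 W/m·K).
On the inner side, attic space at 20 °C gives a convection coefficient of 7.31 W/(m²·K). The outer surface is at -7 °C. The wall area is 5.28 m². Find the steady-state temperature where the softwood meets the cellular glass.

T ≈ 16.8 °C

Using the resistance-network approach (series):
R_inner film = 1/(h_i·A) = 1/(7.31×5.28) = 0.02591 K/W
R_softwood = L/(kA) = 0.03/(0.141×5.28) = 0.0403 K/W
R_cellular glass = L/(kA) = 0.115/(0.0523×5.28) = 0.4164 K/W
R_plasterboard = L/(kA) = 0.09/(0.215×5.28) = 0.07928 K/W
R_total = 0.5619 K/W;  Q = ΔT/R_total = 27/0.5619 = 48.05 W
T_interface = T_inner − Q·ΣR(inner→interface) = 20 − 48×0.06621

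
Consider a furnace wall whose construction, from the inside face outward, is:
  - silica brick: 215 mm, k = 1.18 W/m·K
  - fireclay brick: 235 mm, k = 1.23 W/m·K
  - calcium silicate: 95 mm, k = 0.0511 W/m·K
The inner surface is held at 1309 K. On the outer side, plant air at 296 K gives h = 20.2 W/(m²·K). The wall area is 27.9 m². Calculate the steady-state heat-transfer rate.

Q ≈ 12400 W

Thermal resistances in series:
R_silica brick = L/(kA) = 0.215/(1.18×27.9) = 0.006531 K/W
R_fireclay brick = L/(kA) = 0.235/(1.23×27.9) = 0.006848 K/W
R_calcium silicate = L/(kA) = 0.095/(0.0511×27.9) = 0.06663 K/W
R_outer film = 1/(h_o·A) = 1/(20.2×27.9) = 0.001774 K/W
R_total = 0.08179 K/W
Q = ΔT / R_total = 1013 / 0.08179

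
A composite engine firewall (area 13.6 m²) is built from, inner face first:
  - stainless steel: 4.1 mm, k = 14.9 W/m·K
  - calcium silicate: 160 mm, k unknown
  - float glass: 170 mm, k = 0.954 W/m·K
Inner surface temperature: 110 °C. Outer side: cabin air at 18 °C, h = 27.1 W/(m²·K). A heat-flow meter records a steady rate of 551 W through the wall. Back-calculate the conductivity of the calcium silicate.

Using the resistance-network approach (series):
R_stainless steel = L/(kA) = 0.0041/(14.9×13.6) = 2.023×10^-5 K/W
R_float glass = L/(kA) = 0.17/(0.954×13.6) = 0.0131 K/W
R_outer film = 1/(h_o·A) = 1/(27.1×13.6) = 0.002713 K/W
Sum of known resistances R_other = 0.01584 K/W
Total R = ΔT/Q = 92/551 = 0.167 K/W
R_calcium silicate = R_total − R_other = 0.1511 K/W
k = L/(R·A) = 0.16/(0.1511×13.6)

k ≈ 0.0778 W/(m·K)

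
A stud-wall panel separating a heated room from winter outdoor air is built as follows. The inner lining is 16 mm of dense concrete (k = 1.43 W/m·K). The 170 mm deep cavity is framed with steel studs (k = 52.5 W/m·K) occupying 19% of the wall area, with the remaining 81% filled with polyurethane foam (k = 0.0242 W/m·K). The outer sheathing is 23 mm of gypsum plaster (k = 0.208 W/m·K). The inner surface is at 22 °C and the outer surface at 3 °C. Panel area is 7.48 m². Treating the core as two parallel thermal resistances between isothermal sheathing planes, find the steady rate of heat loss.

Q ≈ 1020 W

Sheathing layers in series; stud and cavity paths in parallel between them.
R_inner = 0.016/(1.43×7.48) = 0.001496 K/W
R_stud  = 0.17/(52.5×0.19×7.48) = 0.002278 K/W
R_cav   = 0.17/(0.0242×0.81×7.48) = 1.159 K/W
1/R_core = 1/R_stud + 1/R_cav → R_core = 0.002274 K/W
R_outer = 0.023/(0.208×7.48) = 0.01478 K/W
R_total = 0.01855 K/W
Q = ΔT/R_total = 19/0.01855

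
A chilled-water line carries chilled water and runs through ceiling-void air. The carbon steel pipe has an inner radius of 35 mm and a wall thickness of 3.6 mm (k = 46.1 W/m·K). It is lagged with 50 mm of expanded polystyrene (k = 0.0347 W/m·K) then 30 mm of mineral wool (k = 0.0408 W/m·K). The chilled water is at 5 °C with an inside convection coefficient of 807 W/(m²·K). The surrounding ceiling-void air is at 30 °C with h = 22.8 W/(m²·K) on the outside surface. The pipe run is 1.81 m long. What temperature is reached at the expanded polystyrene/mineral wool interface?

T ≈ 24 °C

For a radial system each layer contributes R = ln(r_out/r_in)/(2πkL); films add R = 1/(hA).
R_inner film = 1/(h_i·2πr₁L) = 1/(807×2π×0.035×1.81) = 0.003113 K/W
R_carbon steel pipe wall = ln(38.6/35)/(2π×46.1×1.81) = 1.867×10^-4 K/W
R_expanded polystyrene = ln(88.6/38.6)/(2π×0.0347×1.81) = 2.105 K/W
R_mineral wool = ln(118.6/88.6)/(2π×0.0408×1.81) = 0.6285 K/W
R_outer film = 1/(h_o·2πr_oL) = 1/(22.8×2π×0.1186×1.81) = 0.03252 K/W
R_total = 2.77 K/W
Q = ΔT/R_total = 25/2.77
Q = 9.03 W
T_interface = T_inner + Q·ΣR(inner→interface) = 5 + 9.03×2.109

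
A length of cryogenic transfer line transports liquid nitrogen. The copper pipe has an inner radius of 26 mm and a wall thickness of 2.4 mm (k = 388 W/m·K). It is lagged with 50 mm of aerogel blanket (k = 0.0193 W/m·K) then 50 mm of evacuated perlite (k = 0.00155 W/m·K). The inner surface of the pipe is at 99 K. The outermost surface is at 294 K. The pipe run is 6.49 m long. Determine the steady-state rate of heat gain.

For a radial system each layer contributes R = ln(r_out/r_in)/(2πkL); films add R = 1/(hA).
R_copper pipe wall = ln(28.4/26)/(2π×388×6.49) = 5.58×10^-6 K/W
R_aerogel blanket = ln(78.4/28.4)/(2π×0.0193×6.49) = 1.29 K/W
R_evacuated perlite = ln(128.4/78.4)/(2π×0.00155×6.49) = 7.805 K/W
R_total = 9.095 K/W
Q = ΔT/R_total = 195/9.095

Q ≈ 21.4 W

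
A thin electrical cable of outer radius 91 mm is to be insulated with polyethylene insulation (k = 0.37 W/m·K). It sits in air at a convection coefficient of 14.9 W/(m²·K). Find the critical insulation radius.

For a cylinder r_cr = k/h = 0.37/14.9
r_cr = 24.8 mm; since the bare radius (91 mm) is above r_cr, any added insulation will reduce heat loss.

r_cr ≈ 24.8 mm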